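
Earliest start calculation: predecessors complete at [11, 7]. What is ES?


ES = max of all predecessor completion times
Predecessors: [11, 7]
ES = max(11, 7)
= 11


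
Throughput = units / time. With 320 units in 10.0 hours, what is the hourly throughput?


Throughput = units / time
= 320 / 10.0
= 32.0 units/hour


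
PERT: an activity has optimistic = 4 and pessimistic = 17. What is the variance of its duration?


σ² = ((p - o) / 6)² = (p - o)² / 36
= (17 - 4)² / 36
= 13² / 36
= 169 / 36
= 4.6944


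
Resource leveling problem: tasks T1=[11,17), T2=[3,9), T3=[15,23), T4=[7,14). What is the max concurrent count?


Check each time point for overlaps:
  t=7: 2 tasks active (T2, T4)
Max concurrent = 2


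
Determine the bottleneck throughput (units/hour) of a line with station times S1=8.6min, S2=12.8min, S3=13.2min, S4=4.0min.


Bottleneck = longest station time
Station times: [8.6, 12.8, 13.2, 4.0]
Max = 13.2 min
Rate = 60 / 13.2
= 4.55 units/hour (bottleneck: 13.2min)


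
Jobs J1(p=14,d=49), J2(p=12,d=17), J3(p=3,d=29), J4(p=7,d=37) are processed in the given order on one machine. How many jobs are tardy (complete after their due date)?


Completion vs due date:
  J1: C=14, d=49 → on time
  J2: C=26, d=17 → TARDY
  J3: C=29, d=29 → on time
  J4: C=36, d=37 → on time
Tardy jobs: J2
Count = 1


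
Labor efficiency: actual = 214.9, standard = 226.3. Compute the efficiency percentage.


Efficiency = (actual / standard) × 100
= (214.9 / 226.3) × 100
= 95.0%


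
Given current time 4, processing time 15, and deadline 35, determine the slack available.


Slack = due - current_time - processing
= 35 - 4 - 15
= 16


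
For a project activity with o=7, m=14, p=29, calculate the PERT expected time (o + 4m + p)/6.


te = (o + 4m + p) / 6
= (7 + 4×14 + 29) / 6
= (7 + 56 + 29) / 6
= 92 / 6
= 15.33


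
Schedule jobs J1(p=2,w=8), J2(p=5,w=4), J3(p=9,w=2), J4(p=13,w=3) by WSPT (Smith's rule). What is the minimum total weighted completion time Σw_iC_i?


WSPT order (by p/w): J1 → J2 → J4 → J3
  J1: C=2, w·C=8×2=16
  J2: C=7, w·C=4×7=28
  J4: C=20, w·C=3×20=60
  J3: C=29, w·C=2×29=58
Σ w·C = 162
= 162


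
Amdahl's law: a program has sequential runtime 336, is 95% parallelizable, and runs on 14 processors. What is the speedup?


Amdahl's law: T_p = T × ((1-p) + p/N)
= 336 × ((1-0.95) + 0.95/14)
= 336 × (0.05 + 0.0679)
= 336 × 0.1179
= 39.60
Speedup = 336/39.60
= 8.48×


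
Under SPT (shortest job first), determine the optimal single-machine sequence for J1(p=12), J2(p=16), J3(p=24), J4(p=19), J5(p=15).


SPT: sort by shortest processing time
  J1: p=12
  J5: p=15
  J2: p=16
  J4: p=19
  J3: p=24
Order: J1 → J5 → J2 → J4 → J3


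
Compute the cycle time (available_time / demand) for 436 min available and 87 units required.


Cycle time = available time / demand
= 436 / 87
= 5.01 min/unit


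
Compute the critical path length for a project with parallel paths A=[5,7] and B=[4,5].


Path A: 5 + 7 = 12
Path B: 4 + 5 = 9
Critical path = longest = max(12, 9)
= 12 (Path A)


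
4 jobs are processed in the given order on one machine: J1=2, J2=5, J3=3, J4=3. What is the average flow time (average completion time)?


Completion times:
  J1: completes at 2
  J2: completes at 7
  J3: completes at 10
  J4: completes at 13
Sum = 32
Average = 32/4
= 8.00


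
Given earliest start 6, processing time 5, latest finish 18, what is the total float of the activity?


EF = ES + duration = 6 + 5 = 11
LS = LF - duration = 18 - 5 = 13
Total Float = LF - EF = 18 - 11
(or LS - ES = 13 - 6)
= 7


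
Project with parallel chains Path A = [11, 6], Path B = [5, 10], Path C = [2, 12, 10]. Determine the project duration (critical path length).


Path A: 11 + 6 = 17
Path B: 5 + 10 = 15
Path C: 2 + 12 + 10 = 24
Critical path = longest = max(17, 15, 24)
= 24 (Path C)


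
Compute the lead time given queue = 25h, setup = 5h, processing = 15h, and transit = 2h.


Lead time = queue + setup + processing + transit
= 25 + 5 + 15 + 2
= 47 hours


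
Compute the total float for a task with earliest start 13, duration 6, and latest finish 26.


EF = ES + duration = 13 + 6 = 19
LS = LF - duration = 26 - 6 = 20
Total Float = LF - EF = 26 - 19
(or LS - ES = 20 - 13)
= 7


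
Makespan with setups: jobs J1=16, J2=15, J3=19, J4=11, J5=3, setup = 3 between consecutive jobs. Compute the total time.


Makespan = Σ processing + (n-1) × setup
= (16 + 15 + 19 + 11 + 3) + (5-1)×3
= 64 + 12
= 76 time units


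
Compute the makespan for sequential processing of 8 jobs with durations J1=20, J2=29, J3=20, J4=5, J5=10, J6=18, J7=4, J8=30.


Sequential makespan: sum all processing times
= 20 + 29 + 20 + 5 + 10 + 18 + 4 + 30
= 136 time units


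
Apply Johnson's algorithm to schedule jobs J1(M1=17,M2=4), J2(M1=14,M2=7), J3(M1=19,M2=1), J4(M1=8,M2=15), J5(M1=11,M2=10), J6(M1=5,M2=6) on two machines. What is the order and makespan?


Johnson's rule:
Group 1 (M1≤M2, sort by M1): ['J6', 'J4']
Group 2 (M1>M2, sort desc M2): ['J5', 'J2', 'J1', 'J3']
Sequence: J6 → J4 → J5 → J2 → J1 → J3
Makespan calculation:
  J6: M1 done=5, M2 done=11
  J4: M1 done=13, M2 done=28
  J5: M1 done=24, M2 done=38
  J2: M1 done=38, M2 done=45
  J1: M1 done=55, M2 done=59
  J3: M1 done=74, M2 done=75
= Sequence: J6 → J4 → J5 → J2 → J1 → J3, Makespan: 75


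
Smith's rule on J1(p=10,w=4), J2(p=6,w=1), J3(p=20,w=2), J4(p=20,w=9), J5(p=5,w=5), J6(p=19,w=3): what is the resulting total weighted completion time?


WSPT order (by p/w): J5 → J4 → J1 → J2 → J6 → J3
  J5: C=5, w·C=5×5=25
  J4: C=25, w·C=9×25=225
  J1: C=35, w·C=4×35=140
  J2: C=41, w·C=1×41=41
  J6: C=60, w·C=3×60=180
  J3: C=80, w·C=2×80=160
Σ w·C = 771
= 771


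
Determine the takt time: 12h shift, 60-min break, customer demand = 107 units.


Available = 12×60 - 60 = 660 min
Takt time = 660 / 107
= 6.17 min/unit


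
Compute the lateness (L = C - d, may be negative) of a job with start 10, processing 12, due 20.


Completion = 10 + 12 = 22
Lateness = C - d = 22 - 20
= 2


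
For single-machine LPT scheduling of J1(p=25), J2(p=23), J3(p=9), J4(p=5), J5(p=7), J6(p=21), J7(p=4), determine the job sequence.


LPT: sort by longest processing time first
  J1: p=25
  J2: p=23
  J6: p=21
  J3: p=9
  J5: p=7
  J4: p=5
  J7: p=4
Order: J1 → J2 → J6 → J3 → J5 → J4 → J7


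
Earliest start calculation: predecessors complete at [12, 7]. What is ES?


ES = max of all predecessor completion times
Predecessors: [12, 7]
ES = max(12, 7)
= 12


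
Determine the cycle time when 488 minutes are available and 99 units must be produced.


Cycle time = available time / demand
= 488 / 99
= 4.93 min/unit


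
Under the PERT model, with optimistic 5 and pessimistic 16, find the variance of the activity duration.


σ² = ((p - o) / 6)² = (p - o)² / 36
= (16 - 5)² / 36
= 11² / 36
= 121 / 36
= 3.3611


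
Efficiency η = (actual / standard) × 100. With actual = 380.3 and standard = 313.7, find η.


Efficiency = (actual / standard) × 100
= (380.3 / 313.7) × 100
= 121.2%


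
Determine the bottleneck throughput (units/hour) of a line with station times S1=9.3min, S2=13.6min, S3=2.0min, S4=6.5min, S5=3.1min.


Bottleneck = longest station time
Station times: [9.3, 13.6, 2.0, 6.5, 3.1]
Max = 13.6 min
Rate = 60 / 13.6
= 4.41 units/hour (bottleneck: 13.6min)


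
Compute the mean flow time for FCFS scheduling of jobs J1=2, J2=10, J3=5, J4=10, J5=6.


Completion times:
  J1: completes at 2
  J2: completes at 12
  J3: completes at 17
  J4: completes at 27
  J5: completes at 33
Sum = 91
Average = 91/5
= 18.20


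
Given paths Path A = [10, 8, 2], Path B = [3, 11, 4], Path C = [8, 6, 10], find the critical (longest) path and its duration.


Path A: 10 + 8 + 2 = 20
Path B: 3 + 11 + 4 = 18
Path C: 8 + 6 + 10 = 24
Critical path = longest = max(20, 18, 24)
= 24 (Path C)


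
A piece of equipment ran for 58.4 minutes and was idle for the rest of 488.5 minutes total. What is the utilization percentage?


Utilization = busy / total × 100
= 58.4 / 488.5 × 100
= 12.0%


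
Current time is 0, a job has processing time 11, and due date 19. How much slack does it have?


Slack = due - current_time - processing
= 19 - 0 - 11
= 8


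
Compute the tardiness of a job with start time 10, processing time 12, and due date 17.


Completion = start + processing = 10 + 12 = 22
Tardiness = max(0, C - d) = max(0, 22 - 17)
= max(0, 5)
= 5


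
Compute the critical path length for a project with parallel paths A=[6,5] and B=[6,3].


Path A: 6 + 5 = 11
Path B: 6 + 3 = 9
Critical path = longest = max(11, 9)
= 11 (Path A)


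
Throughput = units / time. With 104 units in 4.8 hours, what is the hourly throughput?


Throughput = units / time
= 104 / 4.8
= 21.7 units/hour


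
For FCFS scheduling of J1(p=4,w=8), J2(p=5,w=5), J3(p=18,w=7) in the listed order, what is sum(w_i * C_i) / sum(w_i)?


Completion times:
  J1: C=4, w×C=8×4=32
  J2: C=9, w×C=5×9=45
  J3: C=27, w×C=7×27=189
Sum w×C = 266
Sum w = 20
Weighted avg = 266/20
= 13.30


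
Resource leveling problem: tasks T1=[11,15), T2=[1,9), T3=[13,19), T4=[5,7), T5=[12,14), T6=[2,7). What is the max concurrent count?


Check each time point for overlaps:
  t=5: 3 tasks active (T2, T4, T6)
Max concurrent = 3


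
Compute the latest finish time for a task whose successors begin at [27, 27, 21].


LF = min of all successor start times
Successors start at: [27, 27, 21]
LF = min(27, 27, 21)
= 21


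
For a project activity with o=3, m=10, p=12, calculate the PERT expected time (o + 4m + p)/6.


te = (o + 4m + p) / 6
= (3 + 4×10 + 12) / 6
= (3 + 40 + 12) / 6
= 55 / 6
= 9.17


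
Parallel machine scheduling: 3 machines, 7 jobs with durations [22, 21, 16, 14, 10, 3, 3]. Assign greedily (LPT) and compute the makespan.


Jobs (LPT sorted): [22, 21, 16, 14, 10, 3, 3]
Machines: 3
  J=22 → Machine 1 (load: 0+22=22)
  J=21 → Machine 2 (load: 0+21=21)
  J=16 → Machine 3 (load: 0+16=16)
  J=14 → Machine 3 (load: 16+14=30)
  J=10 → Machine 2 (load: 21+10=31)
  J=3 → Machine 1 (load: 22+3=25)
  J=3 → Machine 1 (load: 25+3=28)
Machine loads: [28, 31, 30]
Makespan = max = 31 time units


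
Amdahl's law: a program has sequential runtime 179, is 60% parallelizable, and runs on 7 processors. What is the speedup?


Amdahl's law: T_p = T × ((1-p) + p/N)
= 179 × ((1-0.6) + 0.6/7)
= 179 × (0.40 + 0.0857)
= 179 × 0.4857
= 86.94
Speedup = 179/86.94
= 2.06×


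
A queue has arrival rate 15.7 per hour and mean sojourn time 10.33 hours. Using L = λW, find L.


Little's law: L = λ × W
= 15.7 × 10.33
= 162.18


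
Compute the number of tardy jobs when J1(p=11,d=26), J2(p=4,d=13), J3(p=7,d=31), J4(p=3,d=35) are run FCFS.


Completion vs due date:
  J1: C=11, d=26 → on time
  J2: C=15, d=13 → TARDY
  J3: C=22, d=31 → on time
  J4: C=25, d=35 → on time
Tardy jobs: J2
Count = 1


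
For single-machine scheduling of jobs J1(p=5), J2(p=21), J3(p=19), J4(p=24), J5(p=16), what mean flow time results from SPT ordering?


SPT order: J1 → J5 → J3 → J2 → J4
Completion times:
  J1: C=5
  J5: C=21
  J3: C=40
  J2: C=61
  J4: C=85
Sum = 212, n = 5
Mean flow = 212/5
= 42.40


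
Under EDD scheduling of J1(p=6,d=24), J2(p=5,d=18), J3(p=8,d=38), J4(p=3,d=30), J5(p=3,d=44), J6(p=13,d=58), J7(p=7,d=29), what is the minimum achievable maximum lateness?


EDD order: J2 → J1 → J7 → J4 → J3 → J5 → J6
Completion and lateness:
  J2: C=5, d=18, L=5-18=-13
  J1: C=11, d=24, L=11-24=-13
  J7: C=18, d=29, L=18-29=-11
  J4: C=21, d=30, L=21-30=-9
  J3: C=29, d=38, L=29-38=-9
  J5: C=32, d=44, L=32-44=-12
  J6: C=45, d=58, L=45-58=-13
Lmax = max(-13, -13, -11, -9, -9, -12, -13)
= -9


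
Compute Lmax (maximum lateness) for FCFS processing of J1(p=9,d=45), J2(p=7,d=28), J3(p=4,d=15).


Lateness per job (L = C - d):
  J1: C=9, d=45, L=-36
  J2: C=16, d=28, L=-12
  J3: C=20, d=15, L=5
Lmax = max(-36, -12, 5)
= 5


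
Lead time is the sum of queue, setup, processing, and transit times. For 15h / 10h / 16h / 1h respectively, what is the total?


Lead time = queue + setup + processing + transit
= 15 + 10 + 16 + 1
= 42 hours


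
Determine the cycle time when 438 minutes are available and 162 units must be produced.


Cycle time = available time / demand
= 438 / 162
= 2.70 min/unit


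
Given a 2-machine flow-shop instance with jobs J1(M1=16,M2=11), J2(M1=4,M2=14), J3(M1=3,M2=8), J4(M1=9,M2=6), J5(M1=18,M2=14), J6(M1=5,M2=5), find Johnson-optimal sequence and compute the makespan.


Johnson's rule:
Group 1 (M1≤M2, sort by M1): ['J3', 'J2', 'J6']
Group 2 (M1>M2, sort desc M2): ['J5', 'J1', 'J4']
Sequence: J3 → J2 → J6 → J5 → J1 → J4
Makespan calculation:
  J3: M1 done=3, M2 done=11
  J2: M1 done=7, M2 done=25
  J6: M1 done=12, M2 done=30
  J5: M1 done=30, M2 done=44
  J1: M1 done=46, M2 done=57
  J4: M1 done=55, M2 done=63
= Sequence: J3 → J2 → J6 → J5 → J1 → J4, Makespan: 63


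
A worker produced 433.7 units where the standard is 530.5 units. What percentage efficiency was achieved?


Efficiency = (actual / standard) × 100
= (433.7 / 530.5) × 100
= 81.8%


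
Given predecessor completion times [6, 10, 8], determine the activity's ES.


ES = max of all predecessor completion times
Predecessors: [6, 10, 8]
ES = max(6, 10, 8)
= 10


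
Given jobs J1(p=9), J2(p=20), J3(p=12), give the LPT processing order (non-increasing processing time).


LPT: sort by longest processing time first
  J2: p=20
  J3: p=12
  J1: p=9
Order: J2 → J3 → J1


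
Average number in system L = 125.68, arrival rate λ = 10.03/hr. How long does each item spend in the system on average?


Little's law: L = λW → W = L / λ
= 125.68 / 10.03
= 12.53 hours


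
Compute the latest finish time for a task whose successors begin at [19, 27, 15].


LF = min of all successor start times
Successors start at: [19, 27, 15]
LF = min(19, 27, 15)
= 15


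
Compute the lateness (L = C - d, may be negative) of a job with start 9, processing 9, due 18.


Completion = 9 + 9 = 18
Lateness = C - d = 18 - 18
= 0


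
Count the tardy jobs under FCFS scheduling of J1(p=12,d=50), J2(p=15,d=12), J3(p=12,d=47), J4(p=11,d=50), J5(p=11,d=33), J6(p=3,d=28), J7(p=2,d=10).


Completion vs due date:
  J1: C=12, d=50 → on time
  J2: C=27, d=12 → TARDY
  J3: C=39, d=47 → on time
  J4: C=50, d=50 → on time
  J5: C=61, d=33 → TARDY
  J6: C=64, d=28 → TARDY
  J7: C=66, d=10 → TARDY
Tardy jobs: J2, J5, J6, J7
Count = 4


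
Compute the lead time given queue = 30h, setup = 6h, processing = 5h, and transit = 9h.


Lead time = queue + setup + processing + transit
= 30 + 6 + 5 + 9
= 50 hours


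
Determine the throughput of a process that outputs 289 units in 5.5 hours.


Throughput = units / time
= 289 / 5.5
= 52.5 units/hour


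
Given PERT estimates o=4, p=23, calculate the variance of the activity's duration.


σ² = ((p - o) / 6)² = (p - o)² / 36
= (23 - 4)² / 36
= 19² / 36
= 361 / 36
= 10.0278


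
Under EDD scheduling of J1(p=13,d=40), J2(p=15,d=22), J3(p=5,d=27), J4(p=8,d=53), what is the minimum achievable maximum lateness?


EDD order: J2 → J3 → J1 → J4
Completion and lateness:
  J2: C=15, d=22, L=15-22=-7
  J3: C=20, d=27, L=20-27=-7
  J1: C=33, d=40, L=33-40=-7
  J4: C=41, d=53, L=41-53=-12
Lmax = max(-7, -7, -7, -12)
= -7


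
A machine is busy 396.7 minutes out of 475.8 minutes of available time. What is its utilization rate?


Utilization = busy / total × 100
= 396.7 / 475.8 × 100
= 83.4%


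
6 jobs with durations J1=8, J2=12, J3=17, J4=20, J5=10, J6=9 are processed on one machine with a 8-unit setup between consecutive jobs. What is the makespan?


Makespan = Σ processing + (n-1) × setup
= (8 + 12 + 17 + 20 + 10 + 9) + (6-1)×8
= 76 + 40
= 116 time units


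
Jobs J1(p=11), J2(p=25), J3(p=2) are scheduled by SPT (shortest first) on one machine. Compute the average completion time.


SPT order: J3 → J1 → J2
Completion times:
  J3: C=2
  J1: C=13
  J2: C=38
Sum = 53, n = 3
Mean flow = 53/3
= 17.67


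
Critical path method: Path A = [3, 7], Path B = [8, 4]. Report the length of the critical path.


Path A: 3 + 7 = 10
Path B: 8 + 4 = 12
Critical path = longest = max(10, 12)
= 12 (Path B)


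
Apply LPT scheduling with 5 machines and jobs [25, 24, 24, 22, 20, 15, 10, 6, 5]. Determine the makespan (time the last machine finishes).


Jobs (LPT sorted): [25, 24, 24, 22, 20, 15, 10, 6, 5]
Machines: 5
  J=25 → Machine 1 (load: 0+25=25)
  J=24 → Machine 2 (load: 0+24=24)
  J=24 → Machine 3 (load: 0+24=24)
  J=22 → Machine 4 (load: 0+22=22)
  J=20 → Machine 5 (load: 0+20=20)
  J=15 → Machine 5 (load: 20+15=35)
  J=10 → Machine 4 (load: 22+10=32)
  J=6 → Machine 2 (load: 24+6=30)
  J=5 → Machine 3 (load: 24+5=29)
Machine loads: [25, 30, 29, 32, 35]
Makespan = max = 35 time units


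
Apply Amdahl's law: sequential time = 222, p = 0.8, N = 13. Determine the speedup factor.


Amdahl's law: T_p = T × ((1-p) + p/N)
= 222 × ((1-0.8) + 0.8/13)
= 222 × (0.20 + 0.0615)
= 222 × 0.2615
= 58.06
Speedup = 222/58.06
= 3.82×


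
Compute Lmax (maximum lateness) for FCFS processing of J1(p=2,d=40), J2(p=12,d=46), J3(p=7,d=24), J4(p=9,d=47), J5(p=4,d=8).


Lateness per job (L = C - d):
  J1: C=2, d=40, L=-38
  J2: C=14, d=46, L=-32
  J3: C=21, d=24, L=-3
  J4: C=30, d=47, L=-17
  J5: C=34, d=8, L=26
Lmax = max(-38, -32, -3, -17, 26)
= 26


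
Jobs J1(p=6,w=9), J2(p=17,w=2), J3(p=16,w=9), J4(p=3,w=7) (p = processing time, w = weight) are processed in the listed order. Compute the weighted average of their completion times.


Completion times:
  J1: C=6, w×C=9×6=54
  J2: C=23, w×C=2×23=46
  J3: C=39, w×C=9×39=351
  J4: C=42, w×C=7×42=294
Sum w×C = 745
Sum w = 27
Weighted avg = 745/27
= 27.59


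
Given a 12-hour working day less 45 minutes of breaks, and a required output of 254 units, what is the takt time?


Available = 12×60 - 45 = 675 min
Takt time = 675 / 254
= 2.66 min/unit


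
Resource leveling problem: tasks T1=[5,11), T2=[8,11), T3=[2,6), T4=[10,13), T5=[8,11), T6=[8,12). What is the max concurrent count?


Check each time point for overlaps:
  t=10: 5 tasks active (T1, T2, T4, T5, T6)
Max concurrent = 5


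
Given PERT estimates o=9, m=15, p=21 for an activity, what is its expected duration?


te = (o + 4m + p) / 6
= (9 + 4×15 + 21) / 6
= (9 + 60 + 21) / 6
= 90 / 6
= 15.00


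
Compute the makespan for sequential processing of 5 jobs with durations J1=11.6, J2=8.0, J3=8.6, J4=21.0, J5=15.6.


Sequential makespan: sum all processing times
= 11.6 + 8.0 + 8.6 + 21.0 + 15.6
= 64.8 time units


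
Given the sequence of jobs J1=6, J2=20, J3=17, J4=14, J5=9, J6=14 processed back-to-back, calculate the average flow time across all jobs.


Completion times:
  J1: completes at 6
  J2: completes at 26
  J3: completes at 43
  J4: completes at 57
  J5: completes at 66
  J6: completes at 80
Sum = 278
Average = 278/6
= 46.33


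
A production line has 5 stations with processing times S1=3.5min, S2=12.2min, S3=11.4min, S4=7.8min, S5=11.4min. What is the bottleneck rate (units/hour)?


Bottleneck = longest station time
Station times: [3.5, 12.2, 11.4, 7.8, 11.4]
Max = 12.2 min
Rate = 60 / 12.2
= 4.92 units/hour (bottleneck: 12.2min)


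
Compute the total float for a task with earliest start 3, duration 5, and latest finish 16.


EF = ES + duration = 3 + 5 = 8
LS = LF - duration = 16 - 5 = 11
Total Float = LF - EF = 16 - 8
(or LS - ES = 11 - 3)
= 8


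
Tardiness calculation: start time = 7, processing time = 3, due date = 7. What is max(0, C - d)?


Completion = start + processing = 7 + 3 = 10
Tardiness = max(0, C - d) = max(0, 10 - 7)
= max(0, 3)
= 3


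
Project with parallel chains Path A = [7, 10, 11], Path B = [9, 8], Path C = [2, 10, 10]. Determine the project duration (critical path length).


Path A: 7 + 10 + 11 = 28
Path B: 9 + 8 = 17
Path C: 2 + 10 + 10 = 22
Critical path = longest = max(28, 17, 22)
= 28 (Path A)


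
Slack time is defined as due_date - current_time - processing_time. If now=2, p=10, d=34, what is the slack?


Slack = due - current_time - processing
= 34 - 2 - 10
= 22


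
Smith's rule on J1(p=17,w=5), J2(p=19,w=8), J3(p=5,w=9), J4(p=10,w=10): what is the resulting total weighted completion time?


WSPT order (by p/w): J3 → J4 → J2 → J1
  J3: C=5, w·C=9×5=45
  J4: C=15, w·C=10×15=150
  J2: C=34, w·C=8×34=272
  J1: C=51, w·C=5×51=255
Σ w·C = 722
= 722


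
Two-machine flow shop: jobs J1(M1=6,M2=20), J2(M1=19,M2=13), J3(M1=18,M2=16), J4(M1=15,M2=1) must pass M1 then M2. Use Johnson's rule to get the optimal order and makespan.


Johnson's rule:
Group 1 (M1≤M2, sort by M1): ['J1']
Group 2 (M1>M2, sort desc M2): ['J3', 'J2', 'J4']
Sequence: J1 → J3 → J2 → J4
Makespan calculation:
  J1: M1 done=6, M2 done=26
  J3: M1 done=24, M2 done=42
  J2: M1 done=43, M2 done=56
  J4: M1 done=58, M2 done=59
= Sequence: J1 → J3 → J2 → J4, Makespan: 59


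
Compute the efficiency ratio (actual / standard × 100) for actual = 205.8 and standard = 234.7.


Efficiency = (actual / standard) × 100
= (205.8 / 234.7) × 100
= 87.7%


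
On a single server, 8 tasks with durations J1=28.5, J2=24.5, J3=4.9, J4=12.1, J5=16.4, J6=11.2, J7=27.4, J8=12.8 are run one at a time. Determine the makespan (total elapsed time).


Sequential makespan: sum all processing times
= 28.5 + 24.5 + 4.9 + 12.1 + 16.4 + 11.2 + 27.4 + 12.8
= 137.8 time units


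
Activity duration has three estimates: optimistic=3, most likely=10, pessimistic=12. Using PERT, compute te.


te = (o + 4m + p) / 6
= (3 + 4×10 + 12) / 6
= (3 + 40 + 12) / 6
= 55 / 6
= 9.17


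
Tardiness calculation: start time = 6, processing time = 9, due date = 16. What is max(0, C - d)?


Completion = start + processing = 6 + 9 = 15
Tardiness = max(0, C - d) = max(0, 15 - 16)
= max(0, -1)
= 0


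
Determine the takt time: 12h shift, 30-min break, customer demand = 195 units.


Available = 12×60 - 30 = 690 min
Takt time = 690 / 195
= 3.54 min/unit


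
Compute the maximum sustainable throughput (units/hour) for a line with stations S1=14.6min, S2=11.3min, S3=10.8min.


Bottleneck = longest station time
Station times: [14.6, 11.3, 10.8]
Max = 14.6 min
Rate = 60 / 14.6
= 4.11 units/hour (bottleneck: 14.6min)


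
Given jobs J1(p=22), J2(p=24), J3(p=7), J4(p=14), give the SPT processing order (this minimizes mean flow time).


SPT: sort by shortest processing time
  J3: p=7
  J4: p=14
  J1: p=22
  J2: p=24
Order: J3 → J4 → J1 → J2


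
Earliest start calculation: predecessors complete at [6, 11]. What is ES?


ES = max of all predecessor completion times
Predecessors: [6, 11]
ES = max(6, 11)
= 11


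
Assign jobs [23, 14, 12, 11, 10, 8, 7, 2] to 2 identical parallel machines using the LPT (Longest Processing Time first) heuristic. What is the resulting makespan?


Jobs (LPT sorted): [23, 14, 12, 11, 10, 8, 7, 2]
Machines: 2
  J=23 → Machine 1 (load: 0+23=23)
  J=14 → Machine 2 (load: 0+14=14)
  J=12 → Machine 2 (load: 14+12=26)
  J=11 → Machine 1 (load: 23+11=34)
  J=10 → Machine 2 (load: 26+10=36)
  J=8 → Machine 1 (load: 34+8=42)
  J=7 → Machine 2 (load: 36+7=43)
  J=2 → Machine 1 (load: 42+2=44)
Machine loads: [44, 43]
Makespan = max = 44 time units


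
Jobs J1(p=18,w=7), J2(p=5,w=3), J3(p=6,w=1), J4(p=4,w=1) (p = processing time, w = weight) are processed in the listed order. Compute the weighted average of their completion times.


Completion times:
  J1: C=18, w×C=7×18=126
  J2: C=23, w×C=3×23=69
  J3: C=29, w×C=1×29=29
  J4: C=33, w×C=1×33=33
Sum w×C = 257
Sum w = 12
Weighted avg = 257/12
= 21.42


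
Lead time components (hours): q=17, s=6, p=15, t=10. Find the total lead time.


Lead time = queue + setup + processing + transit
= 17 + 6 + 15 + 10
= 48 hours


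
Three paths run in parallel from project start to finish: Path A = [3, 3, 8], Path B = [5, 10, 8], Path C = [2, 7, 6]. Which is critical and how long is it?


Path A: 3 + 3 + 8 = 14
Path B: 5 + 10 + 8 = 23
Path C: 2 + 7 + 6 = 15
Critical path = longest = max(14, 23, 15)
= 23 (Path B)


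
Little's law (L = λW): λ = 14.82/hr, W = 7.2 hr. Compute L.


Little's law: L = λ × W
= 14.82 × 7.2
= 106.70


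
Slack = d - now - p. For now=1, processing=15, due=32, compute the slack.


Slack = due - current_time - processing
= 32 - 1 - 15
= 16


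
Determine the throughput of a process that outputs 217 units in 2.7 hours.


Throughput = units / time
= 217 / 2.7
= 80.4 units/hour


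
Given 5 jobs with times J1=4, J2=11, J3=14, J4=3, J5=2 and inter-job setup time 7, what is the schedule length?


Makespan = Σ processing + (n-1) × setup
= (4 + 11 + 14 + 3 + 2) + (5-1)×7
= 34 + 28
= 62 time units


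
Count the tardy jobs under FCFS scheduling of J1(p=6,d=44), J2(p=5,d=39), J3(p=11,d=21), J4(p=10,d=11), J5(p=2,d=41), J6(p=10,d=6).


Completion vs due date:
  J1: C=6, d=44 → on time
  J2: C=11, d=39 → on time
  J3: C=22, d=21 → TARDY
  J4: C=32, d=11 → TARDY
  J5: C=34, d=41 → on time
  J6: C=44, d=6 → TARDY
Tardy jobs: J3, J4, J6
Count = 3


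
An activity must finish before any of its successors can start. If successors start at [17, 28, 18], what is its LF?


LF = min of all successor start times
Successors start at: [17, 28, 18]
LF = min(17, 28, 18)
= 17


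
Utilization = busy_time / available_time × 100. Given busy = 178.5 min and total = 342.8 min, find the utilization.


Utilization = busy / total × 100
= 178.5 / 342.8 × 100
= 52.1%


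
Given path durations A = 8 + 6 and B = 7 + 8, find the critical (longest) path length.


Path A: 8 + 6 = 14
Path B: 7 + 8 = 15
Critical path = longest = max(14, 15)
= 15 (Path B)


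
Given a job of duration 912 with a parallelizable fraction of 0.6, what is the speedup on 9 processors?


Amdahl's law: T_p = T × ((1-p) + p/N)
= 912 × ((1-0.6) + 0.6/9)
= 912 × (0.40 + 0.0667)
= 912 × 0.4667
= 425.60
Speedup = 912/425.60
= 2.14×


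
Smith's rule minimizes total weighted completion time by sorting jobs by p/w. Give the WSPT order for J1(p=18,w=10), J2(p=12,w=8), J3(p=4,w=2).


WSPT (Smith's rule): sort by p/w ascending
  J2: p/w = 12/8 = 1.500
  J1: p/w = 18/10 = 1.800
  J3: p/w = 4/2 = 2.000
Order: J2 → J1 → J3


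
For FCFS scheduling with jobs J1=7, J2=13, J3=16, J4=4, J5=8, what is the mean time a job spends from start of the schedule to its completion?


Completion times:
  J1: completes at 7
  J2: completes at 20
  J3: completes at 36
  J4: completes at 40
  J5: completes at 48
Sum = 151
Average = 151/5
= 30.20


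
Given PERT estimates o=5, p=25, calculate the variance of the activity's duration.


σ² = ((p - o) / 6)² = (p - o)² / 36
= (25 - 5)² / 36
= 20² / 36
= 400 / 36
= 11.1111


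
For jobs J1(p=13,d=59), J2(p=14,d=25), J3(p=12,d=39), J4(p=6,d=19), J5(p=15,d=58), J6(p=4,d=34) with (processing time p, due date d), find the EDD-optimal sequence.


EDD: sort by earliest due date
  J4: d=19, p=6
  J2: d=25, p=14
  J6: d=34, p=4
  J3: d=39, p=12
  J5: d=58, p=15
  J1: d=59, p=13
Order: J4 → J2 → J6 → J3 → J5 → J1


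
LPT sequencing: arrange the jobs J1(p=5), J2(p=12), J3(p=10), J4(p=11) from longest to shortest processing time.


LPT: sort by longest processing time first
  J2: p=12
  J4: p=11
  J3: p=10
  J1: p=5
Order: J2 → J4 → J3 → J1


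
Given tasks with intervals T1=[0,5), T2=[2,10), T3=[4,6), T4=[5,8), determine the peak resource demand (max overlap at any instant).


Check each time point for overlaps:
  t=4: 3 tasks active (T1, T2, T3)
Max concurrent = 3


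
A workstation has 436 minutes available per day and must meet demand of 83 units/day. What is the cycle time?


Cycle time = available time / demand
= 436 / 83
= 5.25 min/unit


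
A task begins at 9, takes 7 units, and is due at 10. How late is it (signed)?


Completion = 9 + 7 = 16
Lateness = C - d = 16 - 10
= 6


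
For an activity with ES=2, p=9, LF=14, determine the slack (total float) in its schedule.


EF = ES + duration = 2 + 9 = 11
LS = LF - duration = 14 - 9 = 5
Total Float = LF - EF = 14 - 11
(or LS - ES = 5 - 2)
= 3


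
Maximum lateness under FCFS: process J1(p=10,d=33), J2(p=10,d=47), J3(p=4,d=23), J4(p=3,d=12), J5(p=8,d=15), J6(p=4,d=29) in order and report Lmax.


Lateness per job (L = C - d):
  J1: C=10, d=33, L=-23
  J2: C=20, d=47, L=-27
  J3: C=24, d=23, L=1
  J4: C=27, d=12, L=15
  J5: C=35, d=15, L=20
  J6: C=39, d=29, L=10
Lmax = max(-23, -27, 1, 15, 20, 10)
= 20


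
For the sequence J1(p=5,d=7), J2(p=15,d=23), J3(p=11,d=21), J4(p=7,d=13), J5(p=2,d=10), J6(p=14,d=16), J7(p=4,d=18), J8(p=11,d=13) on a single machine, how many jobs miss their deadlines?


Completion vs due date:
  J1: C=5, d=7 → on time
  J2: C=20, d=23 → on time
  J3: C=31, d=21 → TARDY
  J4: C=38, d=13 → TARDY
  J5: C=40, d=10 → TARDY
  J6: C=54, d=16 → TARDY
  J7: C=58, d=18 → TARDY
  J8: C=69, d=13 → TARDY
Tardy jobs: J3, J4, J5, J6, J7, J8
Count = 6


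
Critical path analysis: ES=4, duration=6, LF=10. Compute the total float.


EF = ES + duration = 4 + 6 = 10
LS = LF - duration = 10 - 6 = 4
Total Float = LF - EF = 10 - 10
(or LS - ES = 4 - 4)
= 0


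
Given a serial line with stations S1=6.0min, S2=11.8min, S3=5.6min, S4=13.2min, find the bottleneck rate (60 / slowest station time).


Bottleneck = longest station time
Station times: [6.0, 11.8, 5.6, 13.2]
Max = 13.2 min
Rate = 60 / 13.2
= 4.55 units/hour (bottleneck: 13.2min)


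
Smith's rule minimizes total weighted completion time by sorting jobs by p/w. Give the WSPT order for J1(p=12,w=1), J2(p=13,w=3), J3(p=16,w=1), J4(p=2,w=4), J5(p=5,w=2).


WSPT (Smith's rule): sort by p/w ascending
  J4: p/w = 2/4 = 0.500
  J5: p/w = 5/2 = 2.500
  J2: p/w = 13/3 = 4.333
  J1: p/w = 12/1 = 12.000
  J3: p/w = 16/1 = 16.000
Order: J4 → J5 → J2 → J1 → J3


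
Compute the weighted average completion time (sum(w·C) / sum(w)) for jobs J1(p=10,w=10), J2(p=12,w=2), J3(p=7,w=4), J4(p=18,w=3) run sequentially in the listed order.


Completion times:
  J1: C=10, w×C=10×10=100
  J2: C=22, w×C=2×22=44
  J3: C=29, w×C=4×29=116
  J4: C=47, w×C=3×47=141
Sum w×C = 401
Sum w = 19
Weighted avg = 401/19
= 21.11


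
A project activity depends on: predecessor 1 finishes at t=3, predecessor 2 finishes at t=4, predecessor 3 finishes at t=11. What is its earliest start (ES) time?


ES = max of all predecessor completion times
Predecessors: [3, 4, 11]
ES = max(3, 4, 11)
= 11


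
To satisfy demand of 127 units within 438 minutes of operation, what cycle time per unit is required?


Cycle time = available time / demand
= 438 / 127
= 3.45 min/unit


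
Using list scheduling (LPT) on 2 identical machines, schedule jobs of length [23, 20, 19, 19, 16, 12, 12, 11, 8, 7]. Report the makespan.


Jobs (LPT sorted): [23, 20, 19, 19, 16, 12, 12, 11, 8, 7]
Machines: 2
  J=23 → Machine 1 (load: 0+23=23)
  J=20 → Machine 2 (load: 0+20=20)
  J=19 → Machine 2 (load: 20+19=39)
  J=19 → Machine 1 (load: 23+19=42)
  J=16 → Machine 2 (load: 39+16=55)
  J=12 → Machine 1 (load: 42+12=54)
  J=12 → Machine 1 (load: 54+12=66)
  J=11 → Machine 2 (load: 55+11=66)
  J=8 → Machine 1 (load: 66+8=74)
  J=7 → Machine 2 (load: 66+7=73)
Machine loads: [74, 73]
Makespan = max = 74 time units


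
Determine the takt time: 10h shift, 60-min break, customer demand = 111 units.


Available = 10×60 - 60 = 540 min
Takt time = 540 / 111
= 4.86 min/unit


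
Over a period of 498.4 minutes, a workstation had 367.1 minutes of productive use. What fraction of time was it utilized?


Utilization = busy / total × 100
= 367.1 / 498.4 × 100
= 73.7%


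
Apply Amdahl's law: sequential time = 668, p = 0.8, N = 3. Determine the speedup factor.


Amdahl's law: T_p = T × ((1-p) + p/N)
= 668 × ((1-0.8) + 0.8/3)
= 668 × (0.20 + 0.2667)
= 668 × 0.4667
= 311.73
Speedup = 668/311.73
= 2.14×


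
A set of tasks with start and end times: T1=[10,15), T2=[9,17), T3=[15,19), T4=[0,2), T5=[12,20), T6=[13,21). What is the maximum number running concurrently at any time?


Check each time point for overlaps:
  t=13: 4 tasks active (T1, T2, T5, T6)
Max concurrent = 4


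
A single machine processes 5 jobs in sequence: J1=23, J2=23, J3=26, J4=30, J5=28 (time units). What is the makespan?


Sequential makespan: sum all processing times
= 23 + 23 + 26 + 30 + 28
= 130 time units


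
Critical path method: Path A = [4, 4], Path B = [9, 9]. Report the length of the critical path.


Path A: 4 + 4 = 8
Path B: 9 + 9 = 18
Critical path = longest = max(8, 18)
= 18 (Path B)


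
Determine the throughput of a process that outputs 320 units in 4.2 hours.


Throughput = units / time
= 320 / 4.2
= 76.2 units/hour


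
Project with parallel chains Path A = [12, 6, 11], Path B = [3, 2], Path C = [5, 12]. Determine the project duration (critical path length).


Path A: 12 + 6 + 11 = 29
Path B: 3 + 2 = 5
Path C: 5 + 12 = 17
Critical path = longest = max(29, 5, 17)
= 29 (Path A)


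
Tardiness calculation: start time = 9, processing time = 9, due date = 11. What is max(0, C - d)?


Completion = start + processing = 9 + 9 = 18
Tardiness = max(0, C - d) = max(0, 18 - 11)
= max(0, 7)
= 7


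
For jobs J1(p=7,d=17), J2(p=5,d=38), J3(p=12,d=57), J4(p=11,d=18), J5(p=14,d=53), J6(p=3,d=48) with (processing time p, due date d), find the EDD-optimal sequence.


EDD: sort by earliest due date
  J1: d=17, p=7
  J4: d=18, p=11
  J2: d=38, p=5
  J6: d=48, p=3
  J5: d=53, p=14
  J3: d=57, p=12
Order: J1 → J4 → J2 → J6 → J5 → J3


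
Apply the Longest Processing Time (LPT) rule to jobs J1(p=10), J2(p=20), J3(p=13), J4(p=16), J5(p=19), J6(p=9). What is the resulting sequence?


LPT: sort by longest processing time first
  J2: p=20
  J5: p=19
  J4: p=16
  J3: p=13
  J1: p=10
  J6: p=9
Order: J2 → J5 → J4 → J3 → J1 → J6


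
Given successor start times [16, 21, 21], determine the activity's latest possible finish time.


LF = min of all successor start times
Successors start at: [16, 21, 21]
LF = min(16, 21, 21)
= 16


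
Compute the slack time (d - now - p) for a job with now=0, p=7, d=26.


Slack = due - current_time - processing
= 26 - 0 - 7
= 19


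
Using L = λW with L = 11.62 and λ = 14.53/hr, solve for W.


Little's law: L = λW → W = L / λ
= 11.62 / 14.53
= 0.80 hours


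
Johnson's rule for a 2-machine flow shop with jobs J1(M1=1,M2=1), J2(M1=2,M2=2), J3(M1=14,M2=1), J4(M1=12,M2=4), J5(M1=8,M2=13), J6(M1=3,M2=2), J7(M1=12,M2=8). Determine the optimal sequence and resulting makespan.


Johnson's rule:
Group 1 (M1≤M2, sort by M1): ['J1', 'J2', 'J5']
Group 2 (M1>M2, sort desc M2): ['J7', 'J4', 'J6', 'J3']
Sequence: J1 → J2 → J5 → J7 → J4 → J6 → J3
Makespan calculation:
  J1: M1 done=1, M2 done=2
  J2: M1 done=3, M2 done=5
  J5: M1 done=11, M2 done=24
  J7: M1 done=23, M2 done=32
  J4: M1 done=35, M2 done=39
  J6: M1 done=38, M2 done=41
  J3: M1 done=52, M2 done=53
= Sequence: J1 → J2 → J5 → J7 → J4 → J6 → J3, Makespan: 53


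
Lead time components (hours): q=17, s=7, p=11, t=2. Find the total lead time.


Lead time = queue + setup + processing + transit
= 17 + 7 + 11 + 2
= 37 hours


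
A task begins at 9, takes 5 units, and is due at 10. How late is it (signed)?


Completion = 9 + 5 = 14
Lateness = C - d = 14 - 10
= 4


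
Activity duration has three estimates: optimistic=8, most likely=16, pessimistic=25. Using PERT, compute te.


te = (o + 4m + p) / 6
= (8 + 4×16 + 25) / 6
= (8 + 64 + 25) / 6
= 97 / 6
= 16.17


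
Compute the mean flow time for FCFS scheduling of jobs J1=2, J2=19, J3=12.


Completion times:
  J1: completes at 2
  J2: completes at 21
  J3: completes at 33
Sum = 56
Average = 56/3
= 18.67


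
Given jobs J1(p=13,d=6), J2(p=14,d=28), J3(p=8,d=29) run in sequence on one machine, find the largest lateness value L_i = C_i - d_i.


Lateness per job (L = C - d):
  J1: C=13, d=6, L=7
  J2: C=27, d=28, L=-1
  J3: C=35, d=29, L=6
Lmax = max(7, -1, 6)
= 7


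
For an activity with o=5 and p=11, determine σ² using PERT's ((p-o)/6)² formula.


σ² = ((p - o) / 6)² = (p - o)² / 36
= (11 - 5)² / 36
= 6² / 36
= 36 / 36
= 1.0000


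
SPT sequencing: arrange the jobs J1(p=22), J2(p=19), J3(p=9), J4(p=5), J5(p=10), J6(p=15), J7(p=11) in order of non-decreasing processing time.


SPT: sort by shortest processing time
  J4: p=5
  J3: p=9
  J5: p=10
  J7: p=11
  J6: p=15
  J2: p=19
  J1: p=22
Order: J4 → J3 → J5 → J7 → J6 → J2 → J1


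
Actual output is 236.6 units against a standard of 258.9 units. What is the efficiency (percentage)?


Efficiency = (actual / standard) × 100
= (236.6 / 258.9) × 100
= 91.4%


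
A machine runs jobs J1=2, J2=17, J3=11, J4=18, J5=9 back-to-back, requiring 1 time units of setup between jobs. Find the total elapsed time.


Makespan = Σ processing + (n-1) × setup
= (2 + 17 + 11 + 18 + 9) + (5-1)×1
= 57 + 4
= 61 time units


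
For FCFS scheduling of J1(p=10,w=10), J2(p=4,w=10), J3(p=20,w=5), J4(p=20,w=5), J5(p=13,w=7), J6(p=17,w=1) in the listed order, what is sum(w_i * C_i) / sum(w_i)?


Completion times:
  J1: C=10, w×C=10×10=100
  J2: C=14, w×C=10×14=140
  J3: C=34, w×C=5×34=170
  J4: C=54, w×C=5×54=270
  J5: C=67, w×C=7×67=469
  J6: C=84, w×C=1×84=84
Sum w×C = 1233
Sum w = 38
Weighted avg = 1233/38
= 32.45


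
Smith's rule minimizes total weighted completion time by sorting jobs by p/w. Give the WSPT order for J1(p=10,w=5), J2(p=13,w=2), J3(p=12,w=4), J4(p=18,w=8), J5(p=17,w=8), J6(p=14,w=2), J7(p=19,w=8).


WSPT (Smith's rule): sort by p/w ascending
  J1: p/w = 10/5 = 2.000
  J5: p/w = 17/8 = 2.125
  J4: p/w = 18/8 = 2.250
  J7: p/w = 19/8 = 2.375
  J3: p/w = 12/4 = 3.000
  J2: p/w = 13/2 = 6.500
  J6: p/w = 14/2 = 7.000
Order: J1 → J5 → J4 → J7 → J3 → J2 → J6


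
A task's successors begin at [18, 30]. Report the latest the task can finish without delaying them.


LF = min of all successor start times
Successors start at: [18, 30]
LF = min(18, 30)
= 18


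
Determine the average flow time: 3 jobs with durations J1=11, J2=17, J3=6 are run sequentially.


Completion times:
  J1: completes at 11
  J2: completes at 28
  J3: completes at 34
Sum = 73
Average = 73/3
= 24.33


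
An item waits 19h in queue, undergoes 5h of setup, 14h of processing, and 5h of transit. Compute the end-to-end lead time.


Lead time = queue + setup + processing + transit
= 19 + 5 + 14 + 5
= 43 hours


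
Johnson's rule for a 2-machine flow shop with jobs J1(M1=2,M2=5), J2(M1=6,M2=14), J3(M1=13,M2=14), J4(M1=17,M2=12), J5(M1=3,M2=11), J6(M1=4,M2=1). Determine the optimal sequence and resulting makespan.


Johnson's rule:
Group 1 (M1≤M2, sort by M1): ['J1', 'J5', 'J2', 'J3']
Group 2 (M1>M2, sort desc M2): ['J4', 'J6']
Sequence: J1 → J5 → J2 → J3 → J4 → J6
Makespan calculation:
  J1: M1 done=2, M2 done=7
  J5: M1 done=5, M2 done=18
  J2: M1 done=11, M2 done=32
  J3: M1 done=24, M2 done=46
  J4: M1 done=41, M2 done=58
  J6: M1 done=45, M2 done=59
= Sequence: J1 → J5 → J2 → J3 → J4 → J6, Makespan: 59


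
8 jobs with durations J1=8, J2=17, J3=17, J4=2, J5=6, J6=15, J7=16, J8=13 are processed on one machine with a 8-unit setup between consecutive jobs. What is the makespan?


Makespan = Σ processing + (n-1) × setup
= (8 + 17 + 17 + 2 + 6 + 15 + 16 + 13) + (8-1)×8
= 94 + 56
= 150 time units
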